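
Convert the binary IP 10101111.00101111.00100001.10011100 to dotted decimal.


10101111 = 175
00101111 = 47
00100001 = 33
10011100 = 156
IP: 175.47.33.156


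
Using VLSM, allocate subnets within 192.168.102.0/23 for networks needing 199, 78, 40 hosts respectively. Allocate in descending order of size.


199 hosts -> /24 (254 usable): 192.168.102.0/24
78 hosts -> /25 (126 usable): 192.168.103.0/25
40 hosts -> /26 (62 usable): 192.168.103.128/26
Allocation: 192.168.102.0/24 (199 hosts, 254 usable); 192.168.103.0/25 (78 hosts, 126 usable); 192.168.103.128/26 (40 hosts, 62 usable)


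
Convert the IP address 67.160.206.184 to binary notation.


67 = 01000011
160 = 10100000
206 = 11001110
184 = 10111000
Binary: 01000011.10100000.11001110.10111000


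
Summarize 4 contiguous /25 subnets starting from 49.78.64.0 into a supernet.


Original prefix: /25
Number of subnets: 4 = 2^2
New prefix = 25 - 2 = 23
Supernet: 49.78.64.0/23


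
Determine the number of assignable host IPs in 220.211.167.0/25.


Host bits = 32 - 25 = 7
Total addresses = 2^7 = 128
Usable = total - 2 (network and broadcast)
Usable hosts: 126


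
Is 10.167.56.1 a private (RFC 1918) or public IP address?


RFC 1918 private ranges:
  10.0.0.0/8 (10.0.0.0 - 10.255.255.255)
  172.16.0.0/12 (172.16.0.0 - 172.31.255.255)
  192.168.0.0/16 (192.168.0.0 - 192.168.255.255)
Private (in 10.0.0.0/8)


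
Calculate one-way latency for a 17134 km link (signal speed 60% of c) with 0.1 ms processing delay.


Speed = 0.6 * 3e5 km/s = 180000 km/s
Propagation delay = 17134 / 180000 = 0.0952 s = 95.1889 ms
Processing delay = 0.1 ms
Total one-way latency = 95.2889 ms


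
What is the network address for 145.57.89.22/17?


IP:   10010001.00111001.01011001.00010110
Mask: 11111111.11111111.10000000.00000000
AND operation:
Net:  10010001.00111001.00000000.00000000
Network: 145.57.0.0/17


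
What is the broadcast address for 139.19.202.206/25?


Network: 139.19.202.128/25
Host bits = 7
Set all host bits to 1:
Broadcast: 139.19.202.255


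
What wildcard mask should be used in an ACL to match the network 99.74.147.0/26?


Subnet mask: 255.255.255.192
Wildcard = 255.255.255.255 - subnet mask
255 - 255 = 0
255 - 255 = 0
255 - 255 = 0
255 - 192 = 63
Wildcard: 0.0.0.63


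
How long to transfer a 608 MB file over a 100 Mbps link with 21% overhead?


Effective throughput = 100 * (1 - 21/100) = 79 Mbps
File size in Mb = 608 * 8 = 4864 Mb
Time = 4864 / 79
Time = 61.5696 seconds


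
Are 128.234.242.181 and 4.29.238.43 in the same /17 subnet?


Mask: 255.255.128.0
128.234.242.181 AND mask = 128.234.128.0
4.29.238.43 AND mask = 4.29.128.0
No, different subnets (128.234.128.0 vs 4.29.128.0)


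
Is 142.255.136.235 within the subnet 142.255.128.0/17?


Subnet network: 142.255.128.0
Test IP AND mask: 142.255.128.0
Yes, 142.255.136.235 is in 142.255.128.0/17


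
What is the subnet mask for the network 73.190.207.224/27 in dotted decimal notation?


/27 means 27 network bits, 5 host bits
Binary: 11111111111111111111111111100000
Mask: 255.255.255.224


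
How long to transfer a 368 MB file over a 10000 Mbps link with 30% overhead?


Effective throughput = 10000 * (1 - 30/100) = 7000 Mbps
File size in Mb = 368 * 8 = 2944 Mb
Time = 2944 / 7000
Time = 0.4206 seconds


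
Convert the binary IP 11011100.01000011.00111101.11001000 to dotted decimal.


11011100 = 220
01000011 = 67
00111101 = 61
11001000 = 200
IP: 220.67.61.200


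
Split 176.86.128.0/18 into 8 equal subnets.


New prefix = 18 + 3 = 21
Each subnet has 2048 addresses
  176.86.128.0/21
  176.86.136.0/21
  176.86.144.0/21
  176.86.152.0/21
  176.86.160.0/21
  176.86.168.0/21
  176.86.176.0/21
  176.86.184.0/21
Subnets: 176.86.128.0/21, 176.86.136.0/21, 176.86.144.0/21, 176.86.152.0/21, 176.86.160.0/21, 176.86.168.0/21, 176.86.176.0/21, 176.86.184.0/21


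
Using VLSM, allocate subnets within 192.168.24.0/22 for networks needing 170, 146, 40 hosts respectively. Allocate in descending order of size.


170 hosts -> /24 (254 usable): 192.168.24.0/24
146 hosts -> /24 (254 usable): 192.168.25.0/24
40 hosts -> /26 (62 usable): 192.168.26.0/26
Allocation: 192.168.24.0/24 (170 hosts, 254 usable); 192.168.25.0/24 (146 hosts, 254 usable); 192.168.26.0/26 (40 hosts, 62 usable)


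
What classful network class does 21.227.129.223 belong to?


First octet: 21
Binary: 00010101
0xxxxxxx -> Class A (1-126)
Class A, default mask 255.0.0.0 (/8)


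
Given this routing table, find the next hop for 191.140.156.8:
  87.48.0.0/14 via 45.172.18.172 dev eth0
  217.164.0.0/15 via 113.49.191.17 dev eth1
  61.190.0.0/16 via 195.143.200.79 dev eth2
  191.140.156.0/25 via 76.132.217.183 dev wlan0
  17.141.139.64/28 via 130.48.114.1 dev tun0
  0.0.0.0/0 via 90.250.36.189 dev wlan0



Longest prefix match for 191.140.156.8:
  /14 87.48.0.0: no
  /15 217.164.0.0: no
  /16 61.190.0.0: no
  /25 191.140.156.0: MATCH
  /28 17.141.139.64: no
  /0 0.0.0.0: MATCH
Selected: next-hop 76.132.217.183 via wlan0 (matched /25)


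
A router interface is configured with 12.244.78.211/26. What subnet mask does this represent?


/26 means 26 network bits, 6 host bits
Binary: 11111111111111111111111111000000
Mask: 255.255.255.192


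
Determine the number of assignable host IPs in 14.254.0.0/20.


Host bits = 32 - 20 = 12
Total addresses = 2^12 = 4096
Usable = total - 2 (network and broadcast)
Usable hosts: 4094


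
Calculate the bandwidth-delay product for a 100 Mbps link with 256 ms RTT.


BDP = bandwidth * RTT
= 100 Mbps * 256 ms
= 100 * 1e6 * 256 / 1000 bits
= 25600000 bits
= 3200000 bytes
= 3125 KB
BDP = 25600000 bits (3200000 bytes)


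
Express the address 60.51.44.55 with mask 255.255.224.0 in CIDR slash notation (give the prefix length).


Binary: 11111111.11111111.11100000.00000000
Count leading 1s
Prefix: /19


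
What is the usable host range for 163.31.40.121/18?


Network: 163.31.0.0
Broadcast: 163.31.63.255
First usable = network + 1
Last usable = broadcast - 1
Range: 163.31.0.1 to 163.31.63.254


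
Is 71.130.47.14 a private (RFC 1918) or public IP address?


RFC 1918 private ranges:
  10.0.0.0/8 (10.0.0.0 - 10.255.255.255)
  172.16.0.0/12 (172.16.0.0 - 172.31.255.255)
  192.168.0.0/16 (192.168.0.0 - 192.168.255.255)
Public (not in any RFC 1918 range)


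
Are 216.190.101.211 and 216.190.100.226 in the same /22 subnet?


Mask: 255.255.252.0
216.190.101.211 AND mask = 216.190.100.0
216.190.100.226 AND mask = 216.190.100.0
Yes, same subnet (216.190.100.0)


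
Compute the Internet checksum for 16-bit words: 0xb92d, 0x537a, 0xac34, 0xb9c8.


Sum all words (with carry folding):
+ 0xb92d = 0xb92d
+ 0x537a = 0x0ca8
+ 0xac34 = 0xb8dc
+ 0xb9c8 = 0x72a5
One's complement: ~0x72a5
Checksum = 0x8d5a


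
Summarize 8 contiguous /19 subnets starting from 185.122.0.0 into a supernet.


Original prefix: /19
Number of subnets: 8 = 2^3
New prefix = 19 - 3 = 16
Supernet: 185.122.0.0/16


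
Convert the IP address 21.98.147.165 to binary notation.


21 = 00010101
98 = 01100010
147 = 10010011
165 = 10100101
Binary: 00010101.01100010.10010011.10100101


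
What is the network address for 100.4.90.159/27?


IP:   01100100.00000100.01011010.10011111
Mask: 11111111.11111111.11111111.11100000
AND operation:
Net:  01100100.00000100.01011010.10000000
Network: 100.4.90.128/27


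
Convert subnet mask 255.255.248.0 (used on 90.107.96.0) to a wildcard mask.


Subnet mask: 255.255.248.0
Wildcard = 255.255.255.255 - subnet mask
255 - 255 = 0
255 - 255 = 0
255 - 248 = 7
255 - 0 = 255
Wildcard: 0.0.7.255


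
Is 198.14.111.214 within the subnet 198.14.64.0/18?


Subnet network: 198.14.64.0
Test IP AND mask: 198.14.64.0
Yes, 198.14.111.214 is in 198.14.64.0/18


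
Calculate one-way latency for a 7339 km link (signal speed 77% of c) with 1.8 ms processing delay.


Speed = 0.77 * 3e5 km/s = 231000 km/s
Propagation delay = 7339 / 231000 = 0.0318 s = 31.7706 ms
Processing delay = 1.8 ms
Total one-way latency = 33.5706 ms


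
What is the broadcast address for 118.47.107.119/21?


Network: 118.47.104.0/21
Host bits = 11
Set all host bits to 1:
Broadcast: 118.47.111.255


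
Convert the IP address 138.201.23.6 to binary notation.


138 = 10001010
201 = 11001001
23 = 00010111
6 = 00000110
Binary: 10001010.11001001.00010111.00000110


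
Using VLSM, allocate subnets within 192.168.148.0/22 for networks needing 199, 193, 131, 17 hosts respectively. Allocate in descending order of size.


199 hosts -> /24 (254 usable): 192.168.148.0/24
193 hosts -> /24 (254 usable): 192.168.149.0/24
131 hosts -> /24 (254 usable): 192.168.150.0/24
17 hosts -> /27 (30 usable): 192.168.151.0/27
Allocation: 192.168.148.0/24 (199 hosts, 254 usable); 192.168.149.0/24 (193 hosts, 254 usable); 192.168.150.0/24 (131 hosts, 254 usable); 192.168.151.0/27 (17 hosts, 30 usable)


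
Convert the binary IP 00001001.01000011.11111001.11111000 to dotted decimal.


00001001 = 9
01000011 = 67
11111001 = 249
11111000 = 248
IP: 9.67.249.248


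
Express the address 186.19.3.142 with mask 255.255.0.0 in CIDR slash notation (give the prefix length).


Binary: 11111111.11111111.00000000.00000000
Count leading 1s
Prefix: /16


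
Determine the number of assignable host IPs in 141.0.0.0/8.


Host bits = 32 - 8 = 24
Total addresses = 2^24 = 16777216
Usable = total - 2 (network and broadcast)
Usable hosts: 16777214


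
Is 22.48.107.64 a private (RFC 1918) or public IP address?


RFC 1918 private ranges:
  10.0.0.0/8 (10.0.0.0 - 10.255.255.255)
  172.16.0.0/12 (172.16.0.0 - 172.31.255.255)
  192.168.0.0/16 (192.168.0.0 - 192.168.255.255)
Public (not in any RFC 1918 range)


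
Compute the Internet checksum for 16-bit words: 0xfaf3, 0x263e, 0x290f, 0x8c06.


Sum all words (with carry folding):
+ 0xfaf3 = 0xfaf3
+ 0x263e = 0x2132
+ 0x290f = 0x4a41
+ 0x8c06 = 0xd647
One's complement: ~0xd647
Checksum = 0x29b8


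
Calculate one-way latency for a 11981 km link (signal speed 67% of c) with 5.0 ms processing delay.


Speed = 0.67 * 3e5 km/s = 201000 km/s
Propagation delay = 11981 / 201000 = 0.0596 s = 59.607 ms
Processing delay = 5.0 ms
Total one-way latency = 64.607 ms


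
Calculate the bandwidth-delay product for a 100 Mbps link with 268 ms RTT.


BDP = bandwidth * RTT
= 100 Mbps * 268 ms
= 100 * 1e6 * 268 / 1000 bits
= 26800000 bits
= 3350000 bytes
= 3271.4844 KB
BDP = 26800000 bits (3350000 bytes)


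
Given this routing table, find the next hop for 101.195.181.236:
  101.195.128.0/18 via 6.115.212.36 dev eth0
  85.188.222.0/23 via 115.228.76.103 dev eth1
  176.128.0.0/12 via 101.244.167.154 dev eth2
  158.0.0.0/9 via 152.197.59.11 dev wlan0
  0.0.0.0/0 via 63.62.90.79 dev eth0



Longest prefix match for 101.195.181.236:
  /18 101.195.128.0: MATCH
  /23 85.188.222.0: no
  /12 176.128.0.0: no
  /9 158.0.0.0: no
  /0 0.0.0.0: MATCH
Selected: next-hop 6.115.212.36 via eth0 (matched /18)


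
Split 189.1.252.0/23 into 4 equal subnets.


New prefix = 23 + 2 = 25
Each subnet has 128 addresses
  189.1.252.0/25
  189.1.252.128/25
  189.1.253.0/25
  189.1.253.128/25
Subnets: 189.1.252.0/25, 189.1.252.128/25, 189.1.253.0/25, 189.1.253.128/25


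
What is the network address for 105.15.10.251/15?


IP:   01101001.00001111.00001010.11111011
Mask: 11111111.11111110.00000000.00000000
AND operation:
Net:  01101001.00001110.00000000.00000000
Network: 105.14.0.0/15


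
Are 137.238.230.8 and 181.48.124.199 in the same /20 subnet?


Mask: 255.255.240.0
137.238.230.8 AND mask = 137.238.224.0
181.48.124.199 AND mask = 181.48.112.0
No, different subnets (137.238.224.0 vs 181.48.112.0)


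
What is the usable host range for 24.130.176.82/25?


Network: 24.130.176.0
Broadcast: 24.130.176.127
First usable = network + 1
Last usable = broadcast - 1
Range: 24.130.176.1 to 24.130.176.126


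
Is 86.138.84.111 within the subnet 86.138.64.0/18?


Subnet network: 86.138.64.0
Test IP AND mask: 86.138.64.0
Yes, 86.138.84.111 is in 86.138.64.0/18


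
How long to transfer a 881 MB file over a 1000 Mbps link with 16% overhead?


Effective throughput = 1000 * (1 - 16/100) = 840 Mbps
File size in Mb = 881 * 8 = 7048 Mb
Time = 7048 / 840
Time = 8.3905 seconds


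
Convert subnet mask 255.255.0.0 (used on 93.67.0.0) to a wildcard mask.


Subnet mask: 255.255.0.0
Wildcard = 255.255.255.255 - subnet mask
255 - 255 = 0
255 - 255 = 0
255 - 0 = 255
255 - 0 = 255
Wildcard: 0.0.255.255


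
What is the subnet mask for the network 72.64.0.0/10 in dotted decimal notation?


/10 means 10 network bits, 22 host bits
Binary: 11111111110000000000000000000000
Mask: 255.192.0.0


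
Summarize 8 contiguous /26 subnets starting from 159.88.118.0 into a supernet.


Original prefix: /26
Number of subnets: 8 = 2^3
New prefix = 26 - 3 = 23
Supernet: 159.88.118.0/23


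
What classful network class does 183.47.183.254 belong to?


First octet: 183
Binary: 10110111
10xxxxxx -> Class B (128-191)
Class B, default mask 255.255.0.0 (/16)


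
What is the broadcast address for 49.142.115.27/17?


Network: 49.142.0.0/17
Host bits = 15
Set all host bits to 1:
Broadcast: 49.142.127.255


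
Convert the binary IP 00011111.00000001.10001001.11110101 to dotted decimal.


00011111 = 31
00000001 = 1
10001001 = 137
11110101 = 245
IP: 31.1.137.245


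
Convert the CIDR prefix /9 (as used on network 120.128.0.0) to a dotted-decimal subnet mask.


/9 means 9 network bits, 23 host bits
Binary: 11111111100000000000000000000000
Mask: 255.128.0.0


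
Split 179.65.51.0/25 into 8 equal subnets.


New prefix = 25 + 3 = 28
Each subnet has 16 addresses
  179.65.51.0/28
  179.65.51.16/28
  179.65.51.32/28
  179.65.51.48/28
  179.65.51.64/28
  179.65.51.80/28
  179.65.51.96/28
  179.65.51.112/28
Subnets: 179.65.51.0/28, 179.65.51.16/28, 179.65.51.32/28, 179.65.51.48/28, 179.65.51.64/28, 179.65.51.80/28, 179.65.51.96/28, 179.65.51.112/28


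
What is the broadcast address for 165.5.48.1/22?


Network: 165.5.48.0/22
Host bits = 10
Set all host bits to 1:
Broadcast: 165.5.51.255


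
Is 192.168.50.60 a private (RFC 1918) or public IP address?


RFC 1918 private ranges:
  10.0.0.0/8 (10.0.0.0 - 10.255.255.255)
  172.16.0.0/12 (172.16.0.0 - 172.31.255.255)
  192.168.0.0/16 (192.168.0.0 - 192.168.255.255)
Private (in 192.168.0.0/16)


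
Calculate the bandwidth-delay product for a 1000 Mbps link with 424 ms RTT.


BDP = bandwidth * RTT
= 1000 Mbps * 424 ms
= 1000 * 1e6 * 424 / 1000 bits
= 424000000 bits
= 53000000 bytes
= 51757.8125 KB
BDP = 424000000 bits (53000000 bytes)


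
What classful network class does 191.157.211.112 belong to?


First octet: 191
Binary: 10111111
10xxxxxx -> Class B (128-191)
Class B, default mask 255.255.0.0 (/16)


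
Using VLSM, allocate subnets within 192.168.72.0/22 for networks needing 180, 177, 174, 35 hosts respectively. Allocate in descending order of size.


180 hosts -> /24 (254 usable): 192.168.72.0/24
177 hosts -> /24 (254 usable): 192.168.73.0/24
174 hosts -> /24 (254 usable): 192.168.74.0/24
35 hosts -> /26 (62 usable): 192.168.75.0/26
Allocation: 192.168.72.0/24 (180 hosts, 254 usable); 192.168.73.0/24 (177 hosts, 254 usable); 192.168.74.0/24 (174 hosts, 254 usable); 192.168.75.0/26 (35 hosts, 62 usable)


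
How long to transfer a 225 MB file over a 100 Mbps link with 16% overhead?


Effective throughput = 100 * (1 - 16/100) = 84 Mbps
File size in Mb = 225 * 8 = 1800 Mb
Time = 1800 / 84
Time = 21.4286 seconds


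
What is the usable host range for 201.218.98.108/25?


Network: 201.218.98.0
Broadcast: 201.218.98.127
First usable = network + 1
Last usable = broadcast - 1
Range: 201.218.98.1 to 201.218.98.126


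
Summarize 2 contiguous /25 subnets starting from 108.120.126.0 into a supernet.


Original prefix: /25
Number of subnets: 2 = 2^1
New prefix = 25 - 1 = 24
Supernet: 108.120.126.0/24


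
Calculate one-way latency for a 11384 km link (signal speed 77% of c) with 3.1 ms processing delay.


Speed = 0.77 * 3e5 km/s = 231000 km/s
Propagation delay = 11384 / 231000 = 0.0493 s = 49.2814 ms
Processing delay = 3.1 ms
Total one-way latency = 52.3814 ms


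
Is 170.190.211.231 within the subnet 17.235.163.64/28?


Subnet network: 17.235.163.64
Test IP AND mask: 170.190.211.224
No, 170.190.211.231 is not in 17.235.163.64/28


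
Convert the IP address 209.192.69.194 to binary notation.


209 = 11010001
192 = 11000000
69 = 01000101
194 = 11000010
Binary: 11010001.11000000.01000101.11000010


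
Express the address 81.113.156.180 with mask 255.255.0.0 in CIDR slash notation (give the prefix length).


Binary: 11111111.11111111.00000000.00000000
Count leading 1s
Prefix: /16


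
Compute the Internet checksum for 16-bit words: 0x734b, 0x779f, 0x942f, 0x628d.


Sum all words (with carry folding):
+ 0x734b = 0x734b
+ 0x779f = 0xeaea
+ 0x942f = 0x7f1a
+ 0x628d = 0xe1a7
One's complement: ~0xe1a7
Checksum = 0x1e58


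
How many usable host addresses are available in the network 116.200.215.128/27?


Host bits = 32 - 27 = 5
Total addresses = 2^5 = 32
Usable = total - 2 (network and broadcast)
Usable hosts: 30


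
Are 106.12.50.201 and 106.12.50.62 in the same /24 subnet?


Mask: 255.255.255.0
106.12.50.201 AND mask = 106.12.50.0
106.12.50.62 AND mask = 106.12.50.0
Yes, same subnet (106.12.50.0)


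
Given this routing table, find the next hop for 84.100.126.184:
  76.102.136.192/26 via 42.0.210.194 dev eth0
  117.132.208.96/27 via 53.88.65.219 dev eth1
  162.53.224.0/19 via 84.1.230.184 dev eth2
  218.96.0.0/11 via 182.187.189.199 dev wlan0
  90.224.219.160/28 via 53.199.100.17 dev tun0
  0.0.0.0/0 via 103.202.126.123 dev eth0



Longest prefix match for 84.100.126.184:
  /26 76.102.136.192: no
  /27 117.132.208.96: no
  /19 162.53.224.0: no
  /11 218.96.0.0: no
  /28 90.224.219.160: no
  /0 0.0.0.0: MATCH
Selected: next-hop 103.202.126.123 via eth0 (matched /0)


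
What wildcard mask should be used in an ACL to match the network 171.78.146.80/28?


Subnet mask: 255.255.255.240
Wildcard = 255.255.255.255 - subnet mask
255 - 255 = 0
255 - 255 = 0
255 - 255 = 0
255 - 240 = 15
Wildcard: 0.0.0.15


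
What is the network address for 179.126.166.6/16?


IP:   10110011.01111110.10100110.00000110
Mask: 11111111.11111111.00000000.00000000
AND operation:
Net:  10110011.01111110.00000000.00000000
Network: 179.126.0.0/16


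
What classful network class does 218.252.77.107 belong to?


First octet: 218
Binary: 11011010
110xxxxx -> Class C (192-223)
Class C, default mask 255.255.255.0 (/24)


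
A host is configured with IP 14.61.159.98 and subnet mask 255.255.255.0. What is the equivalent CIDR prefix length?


Binary: 11111111.11111111.11111111.00000000
Count leading 1s
Prefix: /24


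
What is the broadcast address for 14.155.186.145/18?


Network: 14.155.128.0/18
Host bits = 14
Set all host bits to 1:
Broadcast: 14.155.191.255


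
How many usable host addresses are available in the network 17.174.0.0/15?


Host bits = 32 - 15 = 17
Total addresses = 2^17 = 131072
Usable = total - 2 (network and broadcast)
Usable hosts: 131070


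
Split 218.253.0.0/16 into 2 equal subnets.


New prefix = 16 + 1 = 17
Each subnet has 32768 addresses
  218.253.0.0/17
  218.253.128.0/17
Subnets: 218.253.0.0/17, 218.253.128.0/17


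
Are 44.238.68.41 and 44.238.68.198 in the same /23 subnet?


Mask: 255.255.254.0
44.238.68.41 AND mask = 44.238.68.0
44.238.68.198 AND mask = 44.238.68.0
Yes, same subnet (44.238.68.0)


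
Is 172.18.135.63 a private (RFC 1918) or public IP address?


RFC 1918 private ranges:
  10.0.0.0/8 (10.0.0.0 - 10.255.255.255)
  172.16.0.0/12 (172.16.0.0 - 172.31.255.255)
  192.168.0.0/16 (192.168.0.0 - 192.168.255.255)
Private (in 172.16.0.0/12)


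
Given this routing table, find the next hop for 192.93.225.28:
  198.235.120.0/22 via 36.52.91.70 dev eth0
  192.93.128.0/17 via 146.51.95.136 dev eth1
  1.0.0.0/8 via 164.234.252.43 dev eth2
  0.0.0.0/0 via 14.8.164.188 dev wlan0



Longest prefix match for 192.93.225.28:
  /22 198.235.120.0: no
  /17 192.93.128.0: MATCH
  /8 1.0.0.0: no
  /0 0.0.0.0: MATCH
Selected: next-hop 146.51.95.136 via eth1 (matched /17)


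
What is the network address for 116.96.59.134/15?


IP:   01110100.01100000.00111011.10000110
Mask: 11111111.11111110.00000000.00000000
AND operation:
Net:  01110100.01100000.00000000.00000000
Network: 116.96.0.0/15


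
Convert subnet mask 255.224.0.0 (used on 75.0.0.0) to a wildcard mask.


Subnet mask: 255.224.0.0
Wildcard = 255.255.255.255 - subnet mask
255 - 255 = 0
255 - 224 = 31
255 - 0 = 255
255 - 0 = 255
Wildcard: 0.31.255.255


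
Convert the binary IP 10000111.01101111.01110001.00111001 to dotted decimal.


10000111 = 135
01101111 = 111
01110001 = 113
00111001 = 57
IP: 135.111.113.57


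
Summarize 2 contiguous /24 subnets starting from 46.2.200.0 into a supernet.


Original prefix: /24
Number of subnets: 2 = 2^1
New prefix = 24 - 1 = 23
Supernet: 46.2.200.0/23


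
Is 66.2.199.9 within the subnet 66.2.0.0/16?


Subnet network: 66.2.0.0
Test IP AND mask: 66.2.0.0
Yes, 66.2.199.9 is in 66.2.0.0/16


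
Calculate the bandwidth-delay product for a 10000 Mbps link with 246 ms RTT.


BDP = bandwidth * RTT
= 10000 Mbps * 246 ms
= 10000 * 1e6 * 246 / 1000 bits
= 2460000000 bits
= 307500000 bytes
= 300292.9688 KB
BDP = 2460000000 bits (307500000 bytes)


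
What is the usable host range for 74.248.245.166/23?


Network: 74.248.244.0
Broadcast: 74.248.245.255
First usable = network + 1
Last usable = broadcast - 1
Range: 74.248.244.1 to 74.248.245.254


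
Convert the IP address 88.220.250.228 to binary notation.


88 = 01011000
220 = 11011100
250 = 11111010
228 = 11100100
Binary: 01011000.11011100.11111010.11100100


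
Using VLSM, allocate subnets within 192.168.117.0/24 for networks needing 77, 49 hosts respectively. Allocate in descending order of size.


77 hosts -> /25 (126 usable): 192.168.117.0/25
49 hosts -> /26 (62 usable): 192.168.117.128/26
Allocation: 192.168.117.0/25 (77 hosts, 126 usable); 192.168.117.128/26 (49 hosts, 62 usable)


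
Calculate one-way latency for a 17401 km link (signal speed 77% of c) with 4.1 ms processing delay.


Speed = 0.77 * 3e5 km/s = 231000 km/s
Propagation delay = 17401 / 231000 = 0.0753 s = 75.329 ms
Processing delay = 4.1 ms
Total one-way latency = 79.429 ms


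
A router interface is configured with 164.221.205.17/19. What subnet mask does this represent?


/19 means 19 network bits, 13 host bits
Binary: 11111111111111111110000000000000
Mask: 255.255.224.0


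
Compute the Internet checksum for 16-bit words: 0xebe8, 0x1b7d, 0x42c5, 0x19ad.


Sum all words (with carry folding):
+ 0xebe8 = 0xebe8
+ 0x1b7d = 0x0766
+ 0x42c5 = 0x4a2b
+ 0x19ad = 0x63d8
One's complement: ~0x63d8
Checksum = 0x9c27


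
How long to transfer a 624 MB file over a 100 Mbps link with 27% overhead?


Effective throughput = 100 * (1 - 27/100) = 73 Mbps
File size in Mb = 624 * 8 = 4992 Mb
Time = 4992 / 73
Time = 68.3836 seconds


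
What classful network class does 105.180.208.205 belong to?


First octet: 105
Binary: 01101001
0xxxxxxx -> Class A (1-126)
Class A, default mask 255.0.0.0 (/8)


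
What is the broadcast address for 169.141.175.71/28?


Network: 169.141.175.64/28
Host bits = 4
Set all host bits to 1:
Broadcast: 169.141.175.79


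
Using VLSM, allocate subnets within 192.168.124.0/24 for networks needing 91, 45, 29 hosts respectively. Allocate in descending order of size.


91 hosts -> /25 (126 usable): 192.168.124.0/25
45 hosts -> /26 (62 usable): 192.168.124.128/26
29 hosts -> /27 (30 usable): 192.168.124.192/27
Allocation: 192.168.124.0/25 (91 hosts, 126 usable); 192.168.124.128/26 (45 hosts, 62 usable); 192.168.124.192/27 (29 hosts, 30 usable)


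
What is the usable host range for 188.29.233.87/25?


Network: 188.29.233.0
Broadcast: 188.29.233.127
First usable = network + 1
Last usable = broadcast - 1
Range: 188.29.233.1 to 188.29.233.126


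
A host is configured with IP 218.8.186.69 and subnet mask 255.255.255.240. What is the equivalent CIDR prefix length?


Binary: 11111111.11111111.11111111.11110000
Count leading 1s
Prefix: /28


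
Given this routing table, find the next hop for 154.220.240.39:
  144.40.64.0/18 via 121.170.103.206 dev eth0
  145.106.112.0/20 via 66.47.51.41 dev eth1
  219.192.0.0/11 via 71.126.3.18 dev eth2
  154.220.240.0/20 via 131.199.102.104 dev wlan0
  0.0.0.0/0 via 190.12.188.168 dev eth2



Longest prefix match for 154.220.240.39:
  /18 144.40.64.0: no
  /20 145.106.112.0: no
  /11 219.192.0.0: no
  /20 154.220.240.0: MATCH
  /0 0.0.0.0: MATCH
Selected: next-hop 131.199.102.104 via wlan0 (matched /20)


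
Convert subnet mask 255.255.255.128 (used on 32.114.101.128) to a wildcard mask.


Subnet mask: 255.255.255.128
Wildcard = 255.255.255.255 - subnet mask
255 - 255 = 0
255 - 255 = 0
255 - 255 = 0
255 - 128 = 127
Wildcard: 0.0.0.127


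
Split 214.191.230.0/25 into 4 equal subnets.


New prefix = 25 + 2 = 27
Each subnet has 32 addresses
  214.191.230.0/27
  214.191.230.32/27
  214.191.230.64/27
  214.191.230.96/27
Subnets: 214.191.230.0/27, 214.191.230.32/27, 214.191.230.64/27, 214.191.230.96/27


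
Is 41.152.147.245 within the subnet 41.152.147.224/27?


Subnet network: 41.152.147.224
Test IP AND mask: 41.152.147.224
Yes, 41.152.147.245 is in 41.152.147.224/27


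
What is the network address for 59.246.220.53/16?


IP:   00111011.11110110.11011100.00110101
Mask: 11111111.11111111.00000000.00000000
AND operation:
Net:  00111011.11110110.00000000.00000000
Network: 59.246.0.0/16


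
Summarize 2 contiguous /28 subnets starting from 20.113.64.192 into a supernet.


Original prefix: /28
Number of subnets: 2 = 2^1
New prefix = 28 - 1 = 27
Supernet: 20.113.64.192/27


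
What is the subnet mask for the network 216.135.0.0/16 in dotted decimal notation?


/16 means 16 network bits, 16 host bits
Binary: 11111111111111110000000000000000
Mask: 255.255.0.0


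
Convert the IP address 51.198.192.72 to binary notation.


51 = 00110011
198 = 11000110
192 = 11000000
72 = 01001000
Binary: 00110011.11000110.11000000.01001000


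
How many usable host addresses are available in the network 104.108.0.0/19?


Host bits = 32 - 19 = 13
Total addresses = 2^13 = 8192
Usable = total - 2 (network and broadcast)
Usable hosts: 8190


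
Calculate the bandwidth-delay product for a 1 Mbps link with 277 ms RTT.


BDP = bandwidth * RTT
= 1 Mbps * 277 ms
= 1 * 1e6 * 277 / 1000 bits
= 277000 bits
= 34625 bytes
= 33.8135 KB
BDP = 277000 bits (34625 bytes)


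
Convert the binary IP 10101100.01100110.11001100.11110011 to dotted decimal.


10101100 = 172
01100110 = 102
11001100 = 204
11110011 = 243
IP: 172.102.204.243


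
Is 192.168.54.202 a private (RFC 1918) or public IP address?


RFC 1918 private ranges:
  10.0.0.0/8 (10.0.0.0 - 10.255.255.255)
  172.16.0.0/12 (172.16.0.0 - 172.31.255.255)
  192.168.0.0/16 (192.168.0.0 - 192.168.255.255)
Private (in 192.168.0.0/16)


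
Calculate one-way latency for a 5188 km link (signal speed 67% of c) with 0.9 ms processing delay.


Speed = 0.67 * 3e5 km/s = 201000 km/s
Propagation delay = 5188 / 201000 = 0.0258 s = 25.8109 ms
Processing delay = 0.9 ms
Total one-way latency = 26.7109 ms


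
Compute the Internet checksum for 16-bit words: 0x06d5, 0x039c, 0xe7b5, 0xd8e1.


Sum all words (with carry folding):
+ 0x06d5 = 0x06d5
+ 0x039c = 0x0a71
+ 0xe7b5 = 0xf226
+ 0xd8e1 = 0xcb08
One's complement: ~0xcb08
Checksum = 0x34f7


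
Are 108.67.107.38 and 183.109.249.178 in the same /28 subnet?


Mask: 255.255.255.240
108.67.107.38 AND mask = 108.67.107.32
183.109.249.178 AND mask = 183.109.249.176
No, different subnets (108.67.107.32 vs 183.109.249.176)


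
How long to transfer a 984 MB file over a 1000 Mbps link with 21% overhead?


Effective throughput = 1000 * (1 - 21/100) = 790 Mbps
File size in Mb = 984 * 8 = 7872 Mb
Time = 7872 / 790
Time = 9.9646 seconds


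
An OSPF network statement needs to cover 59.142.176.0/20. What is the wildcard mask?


Subnet mask: 255.255.240.0
Wildcard = 255.255.255.255 - subnet mask
255 - 255 = 0
255 - 255 = 0
255 - 240 = 15
255 - 0 = 255
Wildcard: 0.0.15.255


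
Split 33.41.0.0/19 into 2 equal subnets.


New prefix = 19 + 1 = 20
Each subnet has 4096 addresses
  33.41.0.0/20
  33.41.16.0/20
Subnets: 33.41.0.0/20, 33.41.16.0/20


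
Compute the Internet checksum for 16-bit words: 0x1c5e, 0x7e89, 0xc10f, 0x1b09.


Sum all words (with carry folding):
+ 0x1c5e = 0x1c5e
+ 0x7e89 = 0x9ae7
+ 0xc10f = 0x5bf7
+ 0x1b09 = 0x7700
One's complement: ~0x7700
Checksum = 0x88ff


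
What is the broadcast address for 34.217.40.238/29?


Network: 34.217.40.232/29
Host bits = 3
Set all host bits to 1:
Broadcast: 34.217.40.239


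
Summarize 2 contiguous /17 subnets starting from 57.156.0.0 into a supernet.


Original prefix: /17
Number of subnets: 2 = 2^1
New prefix = 17 - 1 = 16
Supernet: 57.156.0.0/16


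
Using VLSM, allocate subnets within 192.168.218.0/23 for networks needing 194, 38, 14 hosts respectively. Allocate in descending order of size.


194 hosts -> /24 (254 usable): 192.168.218.0/24
38 hosts -> /26 (62 usable): 192.168.219.0/26
14 hosts -> /28 (14 usable): 192.168.219.64/28
Allocation: 192.168.218.0/24 (194 hosts, 254 usable); 192.168.219.0/26 (38 hosts, 62 usable); 192.168.219.64/28 (14 hosts, 14 usable)


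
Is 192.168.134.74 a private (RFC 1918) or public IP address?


RFC 1918 private ranges:
  10.0.0.0/8 (10.0.0.0 - 10.255.255.255)
  172.16.0.0/12 (172.16.0.0 - 172.31.255.255)
  192.168.0.0/16 (192.168.0.0 - 192.168.255.255)
Private (in 192.168.0.0/16)


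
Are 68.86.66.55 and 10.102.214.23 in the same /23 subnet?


Mask: 255.255.254.0
68.86.66.55 AND mask = 68.86.66.0
10.102.214.23 AND mask = 10.102.214.0
No, different subnets (68.86.66.0 vs 10.102.214.0)


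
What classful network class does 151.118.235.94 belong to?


First octet: 151
Binary: 10010111
10xxxxxx -> Class B (128-191)
Class B, default mask 255.255.0.0 (/16)


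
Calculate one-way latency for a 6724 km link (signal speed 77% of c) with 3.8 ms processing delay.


Speed = 0.77 * 3e5 km/s = 231000 km/s
Propagation delay = 6724 / 231000 = 0.0291 s = 29.1082 ms
Processing delay = 3.8 ms
Total one-way latency = 32.9082 ms


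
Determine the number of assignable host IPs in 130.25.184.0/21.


Host bits = 32 - 21 = 11
Total addresses = 2^11 = 2048
Usable = total - 2 (network and broadcast)
Usable hosts: 2046


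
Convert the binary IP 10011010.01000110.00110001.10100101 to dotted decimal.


10011010 = 154
01000110 = 70
00110001 = 49
10100101 = 165
IP: 154.70.49.165


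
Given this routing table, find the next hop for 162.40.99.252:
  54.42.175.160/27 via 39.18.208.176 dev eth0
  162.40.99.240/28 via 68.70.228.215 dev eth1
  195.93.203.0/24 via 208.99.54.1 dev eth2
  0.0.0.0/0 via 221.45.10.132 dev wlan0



Longest prefix match for 162.40.99.252:
  /27 54.42.175.160: no
  /28 162.40.99.240: MATCH
  /24 195.93.203.0: no
  /0 0.0.0.0: MATCH
Selected: next-hop 68.70.228.215 via eth1 (matched /28)


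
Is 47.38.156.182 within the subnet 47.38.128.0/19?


Subnet network: 47.38.128.0
Test IP AND mask: 47.38.128.0
Yes, 47.38.156.182 is in 47.38.128.0/19


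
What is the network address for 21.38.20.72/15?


IP:   00010101.00100110.00010100.01001000
Mask: 11111111.11111110.00000000.00000000
AND operation:
Net:  00010101.00100110.00000000.00000000
Network: 21.38.0.0/15


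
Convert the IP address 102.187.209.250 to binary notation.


102 = 01100110
187 = 10111011
209 = 11010001
250 = 11111010
Binary: 01100110.10111011.11010001.11111010


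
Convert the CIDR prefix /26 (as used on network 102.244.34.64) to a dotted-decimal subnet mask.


/26 means 26 network bits, 6 host bits
Binary: 11111111111111111111111111000000
Mask: 255.255.255.192


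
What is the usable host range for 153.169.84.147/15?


Network: 153.168.0.0
Broadcast: 153.169.255.255
First usable = network + 1
Last usable = broadcast - 1
Range: 153.168.0.1 to 153.169.255.254


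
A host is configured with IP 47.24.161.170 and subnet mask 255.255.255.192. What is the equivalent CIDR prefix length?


Binary: 11111111.11111111.11111111.11000000
Count leading 1s
Prefix: /26


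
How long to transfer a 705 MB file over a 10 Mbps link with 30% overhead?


Effective throughput = 10 * (1 - 30/100) = 7 Mbps
File size in Mb = 705 * 8 = 5640 Mb
Time = 5640 / 7
Time = 805.7143 seconds


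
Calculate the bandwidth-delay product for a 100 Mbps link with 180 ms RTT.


BDP = bandwidth * RTT
= 100 Mbps * 180 ms
= 100 * 1e6 * 180 / 1000 bits
= 18000000 bits
= 2250000 bytes
= 2197.2656 KB
BDP = 18000000 bits (2250000 bytes)


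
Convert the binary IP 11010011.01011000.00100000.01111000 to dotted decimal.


11010011 = 211
01011000 = 88
00100000 = 32
01111000 = 120
IP: 211.88.32.120


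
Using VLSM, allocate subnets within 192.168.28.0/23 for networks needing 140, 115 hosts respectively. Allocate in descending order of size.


140 hosts -> /24 (254 usable): 192.168.28.0/24
115 hosts -> /25 (126 usable): 192.168.29.0/25
Allocation: 192.168.28.0/24 (140 hosts, 254 usable); 192.168.29.0/25 (115 hosts, 126 usable)


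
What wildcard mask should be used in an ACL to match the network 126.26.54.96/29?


Subnet mask: 255.255.255.248
Wildcard = 255.255.255.255 - subnet mask
255 - 255 = 0
255 - 255 = 0
255 - 255 = 0
255 - 248 = 7
Wildcard: 0.0.0.7


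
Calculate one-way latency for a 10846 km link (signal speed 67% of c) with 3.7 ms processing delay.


Speed = 0.67 * 3e5 km/s = 201000 km/s
Propagation delay = 10846 / 201000 = 0.054 s = 53.9602 ms
Processing delay = 3.7 ms
Total one-way latency = 57.6602 ms


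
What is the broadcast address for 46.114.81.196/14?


Network: 46.112.0.0/14
Host bits = 18
Set all host bits to 1:
Broadcast: 46.115.255.255


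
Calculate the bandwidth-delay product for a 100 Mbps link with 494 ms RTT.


BDP = bandwidth * RTT
= 100 Mbps * 494 ms
= 100 * 1e6 * 494 / 1000 bits
= 49400000 bits
= 6175000 bytes
= 6030.2734 KB
BDP = 49400000 bits (6175000 bytes)


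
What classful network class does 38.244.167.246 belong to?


First octet: 38
Binary: 00100110
0xxxxxxx -> Class A (1-126)
Class A, default mask 255.0.0.0 (/8)


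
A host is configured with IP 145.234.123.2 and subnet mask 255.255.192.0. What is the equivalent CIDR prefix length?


Binary: 11111111.11111111.11000000.00000000
Count leading 1s
Prefix: /18


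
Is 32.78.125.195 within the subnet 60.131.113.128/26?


Subnet network: 60.131.113.128
Test IP AND mask: 32.78.125.192
No, 32.78.125.195 is not in 60.131.113.128/26


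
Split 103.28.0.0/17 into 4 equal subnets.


New prefix = 17 + 2 = 19
Each subnet has 8192 addresses
  103.28.0.0/19
  103.28.32.0/19
  103.28.64.0/19
  103.28.96.0/19
Subnets: 103.28.0.0/19, 103.28.32.0/19, 103.28.64.0/19, 103.28.96.0/19


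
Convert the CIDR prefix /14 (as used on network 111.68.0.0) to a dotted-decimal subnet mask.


/14 means 14 network bits, 18 host bits
Binary: 11111111111111000000000000000000
Mask: 255.252.0.0


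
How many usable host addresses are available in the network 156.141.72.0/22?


Host bits = 32 - 22 = 10
Total addresses = 2^10 = 1024
Usable = total - 2 (network and broadcast)
Usable hosts: 1022


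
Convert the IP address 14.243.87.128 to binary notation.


14 = 00001110
243 = 11110011
87 = 01010111
128 = 10000000
Binary: 00001110.11110011.01010111.10000000


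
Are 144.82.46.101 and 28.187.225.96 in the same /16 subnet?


Mask: 255.255.0.0
144.82.46.101 AND mask = 144.82.0.0
28.187.225.96 AND mask = 28.187.0.0
No, different subnets (144.82.0.0 vs 28.187.0.0)


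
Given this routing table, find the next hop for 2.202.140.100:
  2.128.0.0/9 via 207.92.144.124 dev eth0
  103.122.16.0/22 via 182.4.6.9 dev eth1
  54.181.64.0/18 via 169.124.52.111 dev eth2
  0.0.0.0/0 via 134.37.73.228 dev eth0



Longest prefix match for 2.202.140.100:
  /9 2.128.0.0: MATCH
  /22 103.122.16.0: no
  /18 54.181.64.0: no
  /0 0.0.0.0: MATCH
Selected: next-hop 207.92.144.124 via eth0 (matched /9)


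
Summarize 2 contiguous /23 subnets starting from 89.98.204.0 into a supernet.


Original prefix: /23
Number of subnets: 2 = 2^1
New prefix = 23 - 1 = 22
Supernet: 89.98.204.0/22


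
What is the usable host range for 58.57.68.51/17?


Network: 58.57.0.0
Broadcast: 58.57.127.255
First usable = network + 1
Last usable = broadcast - 1
Range: 58.57.0.1 to 58.57.127.254


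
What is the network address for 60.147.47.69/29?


IP:   00111100.10010011.00101111.01000101
Mask: 11111111.11111111.11111111.11111000
AND operation:
Net:  00111100.10010011.00101111.01000000
Network: 60.147.47.64/29


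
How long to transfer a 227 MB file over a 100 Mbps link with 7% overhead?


Effective throughput = 100 * (1 - 7/100) = 93 Mbps
File size in Mb = 227 * 8 = 1816 Mb
Time = 1816 / 93
Time = 19.5269 seconds


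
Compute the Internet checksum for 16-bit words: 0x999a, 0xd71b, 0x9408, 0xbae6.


Sum all words (with carry folding):
+ 0x999a = 0x999a
+ 0xd71b = 0x70b6
+ 0x9408 = 0x04bf
+ 0xbae6 = 0xbfa5
One's complement: ~0xbfa5
Checksum = 0x405a


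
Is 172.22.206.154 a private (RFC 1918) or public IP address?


RFC 1918 private ranges:
  10.0.0.0/8 (10.0.0.0 - 10.255.255.255)
  172.16.0.0/12 (172.16.0.0 - 172.31.255.255)
  192.168.0.0/16 (192.168.0.0 - 192.168.255.255)
Private (in 172.16.0.0/12)


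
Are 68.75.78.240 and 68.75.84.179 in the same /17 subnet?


Mask: 255.255.128.0
68.75.78.240 AND mask = 68.75.0.0
68.75.84.179 AND mask = 68.75.0.0
Yes, same subnet (68.75.0.0)


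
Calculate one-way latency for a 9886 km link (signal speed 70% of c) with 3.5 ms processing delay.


Speed = 0.7 * 3e5 km/s = 210000 km/s
Propagation delay = 9886 / 210000 = 0.0471 s = 47.0762 ms
Processing delay = 3.5 ms
Total one-way latency = 50.5762 ms


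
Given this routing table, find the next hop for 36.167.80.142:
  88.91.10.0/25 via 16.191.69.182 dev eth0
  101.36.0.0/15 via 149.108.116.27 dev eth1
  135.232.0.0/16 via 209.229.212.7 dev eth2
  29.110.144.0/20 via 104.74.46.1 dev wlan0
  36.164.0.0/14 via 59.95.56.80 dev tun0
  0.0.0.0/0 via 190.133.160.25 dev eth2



Longest prefix match for 36.167.80.142:
  /25 88.91.10.0: no
  /15 101.36.0.0: no
  /16 135.232.0.0: no
  /20 29.110.144.0: no
  /14 36.164.0.0: MATCH
  /0 0.0.0.0: MATCH
Selected: next-hop 59.95.56.80 via tun0 (matched /14)


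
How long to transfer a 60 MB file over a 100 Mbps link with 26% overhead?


Effective throughput = 100 * (1 - 26/100) = 74 Mbps
File size in Mb = 60 * 8 = 480 Mb
Time = 480 / 74
Time = 6.4865 seconds


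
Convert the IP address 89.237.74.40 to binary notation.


89 = 01011001
237 = 11101101
74 = 01001010
40 = 00101000
Binary: 01011001.11101101.01001010.00101000


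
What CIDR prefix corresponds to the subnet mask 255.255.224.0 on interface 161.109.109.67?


Binary: 11111111.11111111.11100000.00000000
Count leading 1s
Prefix: /19


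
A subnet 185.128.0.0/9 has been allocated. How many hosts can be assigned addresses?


Host bits = 32 - 9 = 23
Total addresses = 2^23 = 8388608
Usable = total - 2 (network and broadcast)
Usable hosts: 8388606


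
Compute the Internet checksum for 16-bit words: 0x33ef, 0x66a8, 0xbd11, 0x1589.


Sum all words (with carry folding):
+ 0x33ef = 0x33ef
+ 0x66a8 = 0x9a97
+ 0xbd11 = 0x57a9
+ 0x1589 = 0x6d32
One's complement: ~0x6d32
Checksum = 0x92cd
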